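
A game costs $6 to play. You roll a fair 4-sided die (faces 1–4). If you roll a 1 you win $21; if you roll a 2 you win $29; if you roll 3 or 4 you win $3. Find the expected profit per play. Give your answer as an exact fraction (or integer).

E[payout] = (1/2)·3 + (1/4)·21 + (1/4)·29 = 14
Expected profit = 14 − 6 = 8

$8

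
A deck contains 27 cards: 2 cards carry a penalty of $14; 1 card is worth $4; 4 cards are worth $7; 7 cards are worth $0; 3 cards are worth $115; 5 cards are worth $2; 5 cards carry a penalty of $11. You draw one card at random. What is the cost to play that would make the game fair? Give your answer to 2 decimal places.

$11.26

E[payout] = (2/27)·(-14) + (1/27)·4 + (4/27)·7 + (7/27)·0 + (3/27)·115 + (5/27)·2 + (5/27)·(-11) = 304/27
Fair fee = E[payout] = 304/27 ≈ $11.26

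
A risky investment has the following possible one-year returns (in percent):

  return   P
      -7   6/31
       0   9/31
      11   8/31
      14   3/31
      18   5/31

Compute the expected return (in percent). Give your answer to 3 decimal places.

E[X] = (6/31)·(-7) + (9/31)·0 + (8/31)·11 + (3/31)·14 + (5/31)·18
     = 178/31 ≈ 5.742

5.742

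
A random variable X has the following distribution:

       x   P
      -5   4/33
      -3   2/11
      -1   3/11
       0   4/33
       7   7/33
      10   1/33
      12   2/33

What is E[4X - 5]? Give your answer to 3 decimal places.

E[4x-5] = (4/33)·(-25) + (2/11)·(-17) + (3/11)·(-9) + (4/33)·(-5) + (7/33)·23 + (1/33)·35 + (2/33)·43
     = -7/11 ≈ -0.636

-0.636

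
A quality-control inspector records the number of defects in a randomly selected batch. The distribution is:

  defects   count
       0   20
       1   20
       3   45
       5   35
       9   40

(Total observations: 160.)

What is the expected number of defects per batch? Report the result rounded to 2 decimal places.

4.31

Total = 160, so P(defects=0) = 20/160, etc.
E[X] = (1/8)·0 + (1/8)·1 + (9/32)·3 + (7/32)·5 + (1/4)·9
     = 69/16 ≈ 4.31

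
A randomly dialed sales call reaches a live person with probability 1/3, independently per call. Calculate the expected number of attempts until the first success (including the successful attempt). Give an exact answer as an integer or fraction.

For a geometric distribution, E[trials] = 1/p = 1/(1/3) = 3.

3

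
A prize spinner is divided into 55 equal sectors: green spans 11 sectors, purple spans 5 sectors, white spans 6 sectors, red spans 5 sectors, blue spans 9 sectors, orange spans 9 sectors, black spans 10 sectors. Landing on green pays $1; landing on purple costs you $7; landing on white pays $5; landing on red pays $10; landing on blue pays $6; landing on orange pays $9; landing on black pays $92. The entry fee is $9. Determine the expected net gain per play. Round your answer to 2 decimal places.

E[payout] = (11/55)·1 + (5/55)·(-7) + (6/55)·5 + (5/55)·10 + (9/55)·6 + (9/55)·9 + (10/55)·92 = 101/5
Expected profit = 101/5 − 9 = 56/5 ≈ $11.20

$11.20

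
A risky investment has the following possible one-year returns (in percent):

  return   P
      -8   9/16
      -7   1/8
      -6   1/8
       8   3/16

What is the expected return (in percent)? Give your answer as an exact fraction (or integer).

E[X] = (9/16)·(-8) + (1/8)·(-7) + (1/8)·(-6) + (3/16)·8
     = -37/8

-37/8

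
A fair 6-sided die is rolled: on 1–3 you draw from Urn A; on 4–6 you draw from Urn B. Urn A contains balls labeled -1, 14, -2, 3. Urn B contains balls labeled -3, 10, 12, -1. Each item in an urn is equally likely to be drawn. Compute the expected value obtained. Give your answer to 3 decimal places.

4.000

E[X | Urn A] = (-1 + 14 − 2 + 3)/4 = 7/2
E[X | Urn B] = (-3 + 10 + 12 − 1)/4 = 9/2
E[X] = (1/2)·7/2 + (1/2)·9/2 = 4 ≈ 4.000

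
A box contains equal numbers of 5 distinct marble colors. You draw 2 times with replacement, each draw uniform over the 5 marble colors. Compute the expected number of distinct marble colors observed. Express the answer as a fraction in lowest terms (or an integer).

Let Xⱼ=1 if type j appears at least once. P(Xⱼ=1) = 1 − ((5−1)/5)^2 = 9/25.
E[#distinct] = 5·9/25 = 9/5.

9/5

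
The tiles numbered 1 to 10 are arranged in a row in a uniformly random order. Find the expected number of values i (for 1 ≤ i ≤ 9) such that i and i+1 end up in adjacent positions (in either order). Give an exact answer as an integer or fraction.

9/5

For each i ∈ {1,…,9}, let Xᵢ = 1 if i and i+1 are adjacent. P(Xᵢ=1) = 2·(10−1)!/10! = 2/10.
By linearity, E[ΣXᵢ] = (9)·(2/10) = 9/5.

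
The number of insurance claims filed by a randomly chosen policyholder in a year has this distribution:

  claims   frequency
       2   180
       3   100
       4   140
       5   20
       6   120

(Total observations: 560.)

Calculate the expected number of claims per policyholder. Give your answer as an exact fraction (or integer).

51/14

Total = 560, so P(claims=2) = 180/560, etc.
E[X] = (9/28)·2 + (5/28)·3 + (1/4)·4 + (1/28)·5 + (3/14)·6
     = 51/14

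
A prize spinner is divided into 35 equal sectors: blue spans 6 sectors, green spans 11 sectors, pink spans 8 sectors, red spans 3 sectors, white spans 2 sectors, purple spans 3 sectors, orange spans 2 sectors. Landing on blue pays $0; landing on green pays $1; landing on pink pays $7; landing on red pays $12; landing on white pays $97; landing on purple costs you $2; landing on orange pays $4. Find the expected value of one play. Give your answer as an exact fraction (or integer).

299/35 dollars

E[payout] = (6/35)·0 + (11/35)·1 + (8/35)·7 + (3/35)·12 + (2/35)·97 + (3/35)·(-2) + (2/35)·4 = 299/35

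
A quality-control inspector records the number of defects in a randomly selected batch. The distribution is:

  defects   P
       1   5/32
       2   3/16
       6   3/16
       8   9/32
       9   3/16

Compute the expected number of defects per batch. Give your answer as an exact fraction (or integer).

179/32

E[X] = (5/32)·1 + (3/16)·2 + (3/16)·6 + (9/32)·8 + (3/16)·9
     = 179/32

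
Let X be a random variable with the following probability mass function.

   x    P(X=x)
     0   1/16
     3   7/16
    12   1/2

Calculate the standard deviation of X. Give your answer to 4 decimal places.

E[X] = 117/16, E[X²] = 1215/16
Var(X) = E[X²] − (E[X])² = 1215/16 − 13689/256 = 5751/256
SD(X) = √(5751/256) ≈ 4.7397

4.7397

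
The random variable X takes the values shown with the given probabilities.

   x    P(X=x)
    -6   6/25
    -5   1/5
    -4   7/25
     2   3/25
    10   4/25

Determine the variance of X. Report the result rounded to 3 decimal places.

E[X] = (6/25)·(-6) + (1/5)·(-5) + (7/25)·(-4) + (3/25)·2 + (4/25)·10 = -43/25
E[X²] = (6/25)·36 + (1/5)·25 + (7/25)·16 + (3/25)·4 + (4/25)·100 = 173/5
Var(X) = 173/5 − (-43/25)² = 19776/625 ≈ 31.642

31.642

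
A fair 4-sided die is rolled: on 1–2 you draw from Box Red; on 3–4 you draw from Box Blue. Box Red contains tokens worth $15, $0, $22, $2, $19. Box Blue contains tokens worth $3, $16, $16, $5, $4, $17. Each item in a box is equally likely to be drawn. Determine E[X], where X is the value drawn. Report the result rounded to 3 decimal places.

$10.883

E[X | Box Red] = (15 + 0 + 22 + 2 + 19)/5 = 58/5
E[X | Box Blue] = (3 + 16 + 16 + 5 + 4 + 17)/6 = 61/6
E[X] = (1/2)·58/5 + (1/2)·61/6 = 653/60 ≈ 10.883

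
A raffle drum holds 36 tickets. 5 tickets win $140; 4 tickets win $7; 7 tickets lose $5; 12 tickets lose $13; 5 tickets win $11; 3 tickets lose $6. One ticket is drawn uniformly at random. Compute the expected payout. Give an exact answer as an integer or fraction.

287/18 dollars

E[payout] = (5/36)·140 + (4/36)·7 + (7/36)·(-5) + (12/36)·(-13) + (5/36)·11 + (3/36)·(-6) = 287/18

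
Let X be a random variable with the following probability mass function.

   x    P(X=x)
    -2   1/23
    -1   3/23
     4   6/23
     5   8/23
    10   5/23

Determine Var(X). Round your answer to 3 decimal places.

12.454

E[X] = (1/23)·(-2) + (3/23)·(-1) + (6/23)·4 + (8/23)·5 + (5/23)·10 = 109/23
E[X²] = (1/23)·4 + (3/23)·1 + (6/23)·16 + (8/23)·25 + (5/23)·100 = 803/23
Var(X) = 803/23 − (109/23)² = 6588/529 ≈ 12.454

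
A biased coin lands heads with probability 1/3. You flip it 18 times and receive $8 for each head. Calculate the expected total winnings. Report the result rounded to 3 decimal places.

$48.000

E[#heads] = 18·1/3 = 6 (linearity over flips).
E[winnings] = 8·6 = 48.
≈ 48.000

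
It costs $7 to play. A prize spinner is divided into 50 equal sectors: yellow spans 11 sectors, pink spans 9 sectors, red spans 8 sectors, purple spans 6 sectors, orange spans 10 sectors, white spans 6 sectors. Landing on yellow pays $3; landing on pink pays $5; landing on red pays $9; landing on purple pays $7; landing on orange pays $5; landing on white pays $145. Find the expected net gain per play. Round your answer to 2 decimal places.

$15.24

E[payout] = (11/50)·3 + (9/50)·5 + (8/50)·9 + (6/50)·7 + (10/50)·5 + (6/50)·145 = 556/25
Expected profit = 556/25 − 7 = 381/25 ≈ $15.24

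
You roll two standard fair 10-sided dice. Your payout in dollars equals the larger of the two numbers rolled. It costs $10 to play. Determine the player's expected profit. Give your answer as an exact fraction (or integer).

Distribution of the larger of the two numbers rolled: 1 w.p. 1/100, 2 w.p. 3/100, 3 w.p. 1/20, 4 w.p. 7/100, 5 w.p. 9/100, 6 w.p. 11/100, …
E[payout] = (1/100)·1 + (3/100)·2 + (1/20)·3 + (7/100)·4 + (9/100)·5 + (11/100)·6 + (13/100)·7 + (3/20)·8 + (17/100)·9 + (19/100)·10 = 143/20
Expected profit = 143/20 − 10 = -57/20

-57/20 dollars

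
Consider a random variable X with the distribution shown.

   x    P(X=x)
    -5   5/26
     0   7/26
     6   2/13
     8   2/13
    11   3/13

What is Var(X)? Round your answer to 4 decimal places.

34.1967

E[X] = (5/26)·(-5) + (7/26)·0 + (2/13)·6 + (2/13)·8 + (3/13)·11 = 97/26
E[X²] = (5/26)·25 + (7/26)·0 + (2/13)·36 + (2/13)·64 + (3/13)·121 = 1251/26
Var(X) = 1251/26 − (97/26)² = 23117/676 ≈ 34.1967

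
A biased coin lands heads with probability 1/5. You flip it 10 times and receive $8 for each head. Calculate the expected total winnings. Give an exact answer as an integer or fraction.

$16

E[#heads] = 10·1/5 = 2 (linearity over flips).
E[winnings] = 8·2 = 16.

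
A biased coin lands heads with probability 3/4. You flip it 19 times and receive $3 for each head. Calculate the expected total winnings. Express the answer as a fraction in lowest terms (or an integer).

E[#heads] = 19·3/4 = 57/4 (linearity over flips).
E[winnings] = 3·57/4 = 171/4.

171/4 dollars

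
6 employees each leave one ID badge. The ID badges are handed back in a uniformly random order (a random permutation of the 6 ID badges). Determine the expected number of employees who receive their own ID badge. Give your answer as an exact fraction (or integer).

1

Let Xᵢ = 1 if person i gets their own ID badge. For each i, P(Xᵢ=1) = 1/6.
By linearity of expectation, E[X₁+…+X_6] = 6·(1/6) = 1.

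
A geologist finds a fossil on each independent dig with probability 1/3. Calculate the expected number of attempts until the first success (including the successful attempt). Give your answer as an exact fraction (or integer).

3

For a geometric distribution, E[trials] = 1/p = 1/(1/3) = 3.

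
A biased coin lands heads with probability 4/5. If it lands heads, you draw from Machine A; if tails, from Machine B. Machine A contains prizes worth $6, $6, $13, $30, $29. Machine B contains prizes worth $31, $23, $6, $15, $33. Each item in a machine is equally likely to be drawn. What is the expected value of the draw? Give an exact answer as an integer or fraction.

E[X | Machine A] = (6 + 6 + 13 + 30 + 29)/5 = 84/5
E[X | Machine B] = (31 + 23 + 6 + 15 + 33)/5 = 108/5
E[X] = (4/5)·84/5 + (1/5)·108/5 = 444/25

444/25 dollars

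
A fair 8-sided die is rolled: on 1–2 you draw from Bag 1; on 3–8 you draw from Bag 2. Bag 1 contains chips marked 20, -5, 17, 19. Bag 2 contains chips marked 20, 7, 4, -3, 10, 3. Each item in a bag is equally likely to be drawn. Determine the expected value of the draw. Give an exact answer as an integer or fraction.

E[X | Bag 1] = (20 − 5 + 17 + 19)/4 = 51/4
E[X | Bag 2] = (20 + 7 + 4 − 3 + 10 + 3)/6 = 41/6
E[X] = (1/4)·51/4 + (3/4)·41/6 = 133/16

133/16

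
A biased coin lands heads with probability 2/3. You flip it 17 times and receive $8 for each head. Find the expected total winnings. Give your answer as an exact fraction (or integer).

272/3 dollars

E[#heads] = 17·2/3 = 34/3 (linearity over flips).
E[winnings] = 8·34/3 = 272/3.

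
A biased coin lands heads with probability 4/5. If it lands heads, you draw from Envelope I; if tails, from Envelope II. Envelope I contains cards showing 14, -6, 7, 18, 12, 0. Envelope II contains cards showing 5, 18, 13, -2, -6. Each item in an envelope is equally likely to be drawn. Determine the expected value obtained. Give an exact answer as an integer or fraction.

E[X | Envelope I] = (14 − 6 + 7 + 18 + 12 + 0)/6 = 15/2
E[X | Envelope II] = (5 + 18 + 13 − 2 − 6)/5 = 28/5
E[X] = (4/5)·15/2 + (1/5)·28/5 = 178/25

178/25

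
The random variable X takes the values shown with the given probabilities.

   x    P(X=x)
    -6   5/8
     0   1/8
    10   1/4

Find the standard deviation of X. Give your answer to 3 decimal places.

E[X] = -5/4, E[X²] = 95/2
Var(X) = E[X²] − (E[X])² = 95/2 − 25/16 = 735/16
SD(X) = √(735/16) ≈ 6.778

6.778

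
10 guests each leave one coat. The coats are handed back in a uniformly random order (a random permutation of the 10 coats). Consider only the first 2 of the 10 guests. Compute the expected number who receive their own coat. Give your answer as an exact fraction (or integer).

1/5

Let Xᵢ = 1 if person i gets their own coat. For each i, P(Xᵢ=1) = 1/10.
By linearity of expectation, E[X₁+…+X_2] = 2·(1/10) = 1/5.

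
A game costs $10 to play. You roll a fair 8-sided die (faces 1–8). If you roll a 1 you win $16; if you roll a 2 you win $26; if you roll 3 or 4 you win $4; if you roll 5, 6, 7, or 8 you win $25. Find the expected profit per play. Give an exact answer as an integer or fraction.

35/4 dollars

E[payout] = (1/4)·4 + (1/8)·16 + (1/2)·25 + (1/8)·26 = 75/4
Expected profit = 75/4 − 10 = 35/4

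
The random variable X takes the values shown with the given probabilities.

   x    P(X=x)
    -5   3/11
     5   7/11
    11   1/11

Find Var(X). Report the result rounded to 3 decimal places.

25.785

E[X] = (3/11)·(-5) + (7/11)·5 + (1/11)·11 = 31/11
E[X²] = (3/11)·25 + (7/11)·25 + (1/11)·121 = 371/11
Var(X) = 371/11 − (31/11)² = 3120/121 ≈ 25.785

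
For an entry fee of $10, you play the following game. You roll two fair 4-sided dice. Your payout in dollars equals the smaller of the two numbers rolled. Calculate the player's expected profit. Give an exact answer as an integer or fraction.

Distribution of the smaller of the two numbers rolled: 1 w.p. 7/16, 2 w.p. 5/16, 3 w.p. 3/16, 4 w.p. 1/16
E[payout] = (7/16)·1 + (5/16)·2 + (3/16)·3 + (1/16)·4 = 15/8
Expected profit = 15/8 − 10 = -65/8

-65/8 dollars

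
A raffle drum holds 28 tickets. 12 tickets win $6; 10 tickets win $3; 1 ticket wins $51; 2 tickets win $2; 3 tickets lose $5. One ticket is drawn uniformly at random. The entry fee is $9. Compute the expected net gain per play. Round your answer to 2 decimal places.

-$3.93

E[payout] = (12/28)·6 + (10/28)·3 + (1/28)·51 + (2/28)·2 + (3/28)·(-5) = 71/14
Expected profit = 71/14 − 9 = -55/14 ≈ -$3.93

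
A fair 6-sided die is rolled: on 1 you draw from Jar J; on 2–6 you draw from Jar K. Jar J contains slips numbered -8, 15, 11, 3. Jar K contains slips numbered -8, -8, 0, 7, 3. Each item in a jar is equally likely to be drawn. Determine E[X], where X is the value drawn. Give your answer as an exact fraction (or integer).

E[X | Jar J] = (-8 + 15 + 11 + 3)/4 = 21/4
E[X | Jar K] = (-8 − 8 + 0 + 7 + 3)/5 = -6/5
E[X] = (1/6)·21/4 + (5/6)·(-6/5) = -1/8

-1/8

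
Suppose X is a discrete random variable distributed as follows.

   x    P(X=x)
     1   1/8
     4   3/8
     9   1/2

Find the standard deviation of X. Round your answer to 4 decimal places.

3.0182

E[X] = 49/8, E[X²] = 373/8
Var(X) = E[X²] − (E[X])² = 373/8 − 2401/64 = 583/64
SD(X) = √(583/64) ≈ 3.0182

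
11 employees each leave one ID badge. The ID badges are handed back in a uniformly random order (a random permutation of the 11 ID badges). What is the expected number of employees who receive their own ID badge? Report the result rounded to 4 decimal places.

1.0000

Let Xᵢ = 1 if person i gets their own ID badge. For each i, P(Xᵢ=1) = 1/11.
By linearity of expectation, E[X₁+…+X_11] = 11·(1/11) = 1.
≈ 1.0000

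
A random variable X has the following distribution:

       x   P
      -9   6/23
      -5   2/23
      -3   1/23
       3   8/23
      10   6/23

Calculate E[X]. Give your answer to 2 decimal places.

E[X] = (6/23)·(-9) + (2/23)·(-5) + (1/23)·(-3) + (8/23)·3 + (6/23)·10
     = 17/23 ≈ 0.74

0.74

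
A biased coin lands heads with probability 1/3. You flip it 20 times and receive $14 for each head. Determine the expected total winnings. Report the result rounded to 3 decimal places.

$93.333

E[#heads] = 20·1/3 = 20/3 (linearity over flips).
E[winnings] = 14·20/3 = 280/3.
≈ 93.333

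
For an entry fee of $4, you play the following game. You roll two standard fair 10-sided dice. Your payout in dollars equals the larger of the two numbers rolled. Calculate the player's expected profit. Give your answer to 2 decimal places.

$3.15

Distribution of the larger of the two numbers rolled: 1 w.p. 1/100, 2 w.p. 3/100, 3 w.p. 1/20, 4 w.p. 7/100, 5 w.p. 9/100, 6 w.p. 11/100, …
E[payout] = (1/100)·1 + (3/100)·2 + (1/20)·3 + (7/100)·4 + (9/100)·5 + (11/100)·6 + (13/100)·7 + (3/20)·8 + (17/100)·9 + (19/100)·10 = 143/20
Expected profit = 143/20 − 4 = 63/20 ≈ $3.15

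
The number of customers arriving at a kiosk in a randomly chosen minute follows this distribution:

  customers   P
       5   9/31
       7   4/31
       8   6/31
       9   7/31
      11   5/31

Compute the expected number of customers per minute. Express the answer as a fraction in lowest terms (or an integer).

E[X] = (9/31)·5 + (4/31)·7 + (6/31)·8 + (7/31)·9 + (5/31)·11
     = 239/31

239/31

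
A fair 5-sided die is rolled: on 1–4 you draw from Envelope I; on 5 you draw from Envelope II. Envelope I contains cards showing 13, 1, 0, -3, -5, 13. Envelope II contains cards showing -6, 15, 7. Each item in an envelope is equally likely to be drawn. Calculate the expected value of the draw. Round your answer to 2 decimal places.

E[X | Envelope I] = (13 + 1 + 0 − 3 − 5 + 13)/6 = 19/6
E[X | Envelope II] = (-6 + 15 + 7)/3 = 16/3
E[X] = (4/5)·19/6 + (1/5)·16/3 = 18/5 ≈ 3.60

3.60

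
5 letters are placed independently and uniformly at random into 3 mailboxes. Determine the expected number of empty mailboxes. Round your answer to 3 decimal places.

0.395

Let Xⱼ=1 if mailbox j is empty. P(Xⱼ=1) = ((3-1)/3)^5 = 32/243.
By linearity, E[#empty] = 3·32/243 = 32/81.
≈ 0.395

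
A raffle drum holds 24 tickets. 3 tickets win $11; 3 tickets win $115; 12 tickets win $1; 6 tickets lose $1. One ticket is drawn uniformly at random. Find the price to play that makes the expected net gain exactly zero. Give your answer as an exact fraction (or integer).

$16

E[payout] = (3/24)·11 + (3/24)·115 + (12/24)·1 + (6/24)·(-1) = 16
Fair fee = E[payout] = 16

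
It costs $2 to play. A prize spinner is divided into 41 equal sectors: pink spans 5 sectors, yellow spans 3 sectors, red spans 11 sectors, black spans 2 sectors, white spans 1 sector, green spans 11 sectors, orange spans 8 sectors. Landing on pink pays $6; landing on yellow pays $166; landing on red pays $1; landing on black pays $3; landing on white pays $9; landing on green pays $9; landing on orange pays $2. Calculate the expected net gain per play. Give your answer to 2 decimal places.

$14.32

E[payout] = (5/41)·6 + (3/41)·166 + (11/41)·1 + (2/41)·3 + (1/41)·9 + (11/41)·9 + (8/41)·2 = 669/41
Expected profit = 669/41 − 2 = 587/41 ≈ $14.32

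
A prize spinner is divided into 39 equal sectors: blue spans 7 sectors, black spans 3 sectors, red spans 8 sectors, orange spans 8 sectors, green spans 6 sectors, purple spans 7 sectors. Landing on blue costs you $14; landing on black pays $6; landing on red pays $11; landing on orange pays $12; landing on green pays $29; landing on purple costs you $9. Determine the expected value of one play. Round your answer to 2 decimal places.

$5.51

E[payout] = (7/39)·(-14) + (3/39)·6 + (8/39)·11 + (8/39)·12 + (6/39)·29 + (7/39)·(-9) = 215/39
≈ $5.51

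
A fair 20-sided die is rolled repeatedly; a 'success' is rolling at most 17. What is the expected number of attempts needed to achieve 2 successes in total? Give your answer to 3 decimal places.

By linearity (sum of 2 independent geometric waits), E[trials] = 2/p = 2/(17/20) = 40/17.
≈ 2.353

2.353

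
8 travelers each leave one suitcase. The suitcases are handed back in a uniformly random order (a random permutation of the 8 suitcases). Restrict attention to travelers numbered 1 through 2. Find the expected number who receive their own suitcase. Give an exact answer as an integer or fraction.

1/4

Let Xᵢ = 1 if person i gets their own suitcase. For each i, P(Xᵢ=1) = 1/8.
By linearity of expectation, E[X₁+…+X_2] = 2·(1/8) = 1/4.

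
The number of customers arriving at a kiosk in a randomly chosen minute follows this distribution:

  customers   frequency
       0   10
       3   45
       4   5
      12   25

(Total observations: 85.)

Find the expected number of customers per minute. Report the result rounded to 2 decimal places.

Total = 85, so P(customers=0) = 10/85, etc.
E[X] = (2/17)·0 + (9/17)·3 + (1/17)·4 + (5/17)·12
     = 91/17 ≈ 5.35

5.35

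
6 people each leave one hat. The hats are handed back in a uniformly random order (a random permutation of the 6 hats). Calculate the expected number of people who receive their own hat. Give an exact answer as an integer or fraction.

Let Xᵢ = 1 if person i gets their own hat. For each i, P(Xᵢ=1) = 1/6.
By linearity of expectation, E[X₁+…+X_6] = 6·(1/6) = 1.

1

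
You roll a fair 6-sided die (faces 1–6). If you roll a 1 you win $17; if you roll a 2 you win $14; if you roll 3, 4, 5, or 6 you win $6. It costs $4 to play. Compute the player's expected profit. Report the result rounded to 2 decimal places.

$5.17

E[payout] = (2/3)·6 + (1/6)·14 + (1/6)·17 = 55/6
Expected profit = 55/6 − 4 = 31/6 ≈ $5.17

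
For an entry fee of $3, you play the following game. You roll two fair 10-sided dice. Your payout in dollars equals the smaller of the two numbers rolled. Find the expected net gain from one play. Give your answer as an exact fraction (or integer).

17/20 dollars

Distribution of the smaller of the two numbers rolled: 1 w.p. 19/100, 2 w.p. 17/100, 3 w.p. 3/20, 4 w.p. 13/100, 5 w.p. 11/100, 6 w.p. 9/100, …
E[payout] = (19/100)·1 + (17/100)·2 + (3/20)·3 + (13/100)·4 + (11/100)·5 + (9/100)·6 + (7/100)·7 + (1/20)·8 + (3/100)·9 + (1/100)·10 = 77/20
Expected profit = 77/20 − 3 = 17/20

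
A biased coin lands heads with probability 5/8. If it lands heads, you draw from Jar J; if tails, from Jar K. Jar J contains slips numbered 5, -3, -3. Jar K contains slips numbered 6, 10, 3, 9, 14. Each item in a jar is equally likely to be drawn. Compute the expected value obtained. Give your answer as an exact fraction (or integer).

E[X | Jar J] = (5 − 3 − 3)/3 = -1/3
E[X | Jar K] = (6 + 10 + 3 + 9 + 14)/5 = 42/5
E[X] = (5/8)·(-1/3) + (3/8)·42/5 = 353/120

353/120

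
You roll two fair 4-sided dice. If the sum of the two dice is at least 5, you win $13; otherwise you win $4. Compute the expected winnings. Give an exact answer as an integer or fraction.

E[payout] = (3/8)·4 + (5/8)·13 = 77/8

77/8 dollars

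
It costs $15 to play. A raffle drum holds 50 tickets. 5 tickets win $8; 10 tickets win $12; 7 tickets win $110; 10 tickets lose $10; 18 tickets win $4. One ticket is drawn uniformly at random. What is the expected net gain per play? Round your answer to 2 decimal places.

$3.04

E[payout] = (5/50)·8 + (10/50)·12 + (7/50)·110 + (10/50)·(-10) + (18/50)·4 = 451/25
Expected profit = 451/25 − 15 = 76/25 ≈ $3.04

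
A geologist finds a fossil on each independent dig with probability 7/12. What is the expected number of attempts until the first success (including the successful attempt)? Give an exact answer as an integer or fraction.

12/7

For a geometric distribution, E[trials] = 1/p = 1/(7/12) = 12/7.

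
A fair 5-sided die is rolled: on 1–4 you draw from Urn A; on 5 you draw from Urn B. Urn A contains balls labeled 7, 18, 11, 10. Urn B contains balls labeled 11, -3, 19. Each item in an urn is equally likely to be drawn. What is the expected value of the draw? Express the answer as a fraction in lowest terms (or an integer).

E[X | Urn A] = (7 + 18 + 11 + 10)/4 = 23/2
E[X | Urn B] = (11 − 3 + 19)/3 = 9
E[X] = (4/5)·23/2 + (1/5)·9 = 11

11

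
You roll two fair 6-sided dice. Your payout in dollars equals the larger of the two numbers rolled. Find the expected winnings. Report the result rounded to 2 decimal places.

$4.47

Distribution of the larger of the two numbers rolled: 1 w.p. 1/36, 2 w.p. 1/12, 3 w.p. 5/36, 4 w.p. 7/36, 5 w.p. 1/4, 6 w.p. 11/36
E[payout] = (1/36)·1 + (1/12)·2 + (5/36)·3 + (7/36)·4 + (1/4)·5 + (11/36)·6 = 161/36
≈ $4.47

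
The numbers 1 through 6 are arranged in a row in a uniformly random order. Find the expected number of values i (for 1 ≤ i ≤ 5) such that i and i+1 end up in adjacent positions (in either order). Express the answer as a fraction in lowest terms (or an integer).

For each i ∈ {1,…,5}, let Xᵢ = 1 if i and i+1 are adjacent. P(Xᵢ=1) = 2·(6−1)!/6! = 2/6.
By linearity, E[ΣXᵢ] = (5)·(2/6) = 5/3.

5/3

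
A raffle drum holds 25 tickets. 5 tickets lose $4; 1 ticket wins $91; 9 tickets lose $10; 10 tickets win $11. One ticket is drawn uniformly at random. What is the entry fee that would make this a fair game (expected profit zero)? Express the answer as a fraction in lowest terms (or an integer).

E[payout] = (5/25)·(-4) + (1/25)·91 + (9/25)·(-10) + (10/25)·11 = 91/25
Fair fee = E[payout] = 91/25

91/25 dollars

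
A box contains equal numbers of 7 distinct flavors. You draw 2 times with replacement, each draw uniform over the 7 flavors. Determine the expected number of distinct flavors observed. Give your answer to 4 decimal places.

1.8571

Let Xⱼ=1 if type j appears at least once. P(Xⱼ=1) = 1 − ((7−1)/7)^2 = 13/49.
E[#distinct] = 7·13/49 = 13/7.
≈ 1.8571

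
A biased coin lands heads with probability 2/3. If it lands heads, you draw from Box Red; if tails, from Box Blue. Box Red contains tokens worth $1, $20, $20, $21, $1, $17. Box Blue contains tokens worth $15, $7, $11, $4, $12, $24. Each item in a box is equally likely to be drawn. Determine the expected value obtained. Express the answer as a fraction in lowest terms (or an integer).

E[X | Box Red] = (1 + 20 + 20 + 21 + 1 + 17)/6 = 40/3
E[X | Box Blue] = (15 + 7 + 11 + 4 + 12 + 24)/6 = 73/6
E[X] = (2/3)·40/3 + (1/3)·73/6 = 233/18

233/18 dollars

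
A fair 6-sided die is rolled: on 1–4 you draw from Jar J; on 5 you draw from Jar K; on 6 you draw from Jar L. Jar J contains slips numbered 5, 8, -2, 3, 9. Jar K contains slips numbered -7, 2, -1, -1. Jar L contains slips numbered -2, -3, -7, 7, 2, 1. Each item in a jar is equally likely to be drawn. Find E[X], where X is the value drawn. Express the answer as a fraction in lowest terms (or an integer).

E[X | Jar J] = (5 + 8 − 2 + 3 + 9)/5 = 23/5
E[X | Jar K] = (-7 + 2 − 1 − 1)/4 = -7/4
E[X | Jar L] = (-2 − 3 − 7 + 7 + 2 + 1)/6 = -1/3
E[X] = (2/3)·23/5 + (1/6)·(-7/4) + (1/6)·(-1/3) = 979/360

979/360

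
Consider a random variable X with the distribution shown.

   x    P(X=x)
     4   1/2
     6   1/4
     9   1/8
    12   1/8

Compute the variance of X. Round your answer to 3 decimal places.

7.609

E[X] = (1/2)·4 + (1/4)·6 + (1/8)·9 + (1/8)·12 = 49/8
E[X²] = (1/2)·16 + (1/4)·36 + (1/8)·81 + (1/8)·144 = 361/8
Var(X) = 361/8 − (49/8)² = 487/64 ≈ 7.609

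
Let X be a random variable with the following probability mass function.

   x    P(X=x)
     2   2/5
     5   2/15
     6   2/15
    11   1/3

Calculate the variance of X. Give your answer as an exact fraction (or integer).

E[X] = (2/5)·2 + (2/15)·5 + (2/15)·6 + (1/3)·11 = 89/15
E[X²] = (2/5)·4 + (2/15)·25 + (2/15)·36 + (1/3)·121 = 751/15
Var(X) = 751/15 − (89/15)² = 3344/225

3344/225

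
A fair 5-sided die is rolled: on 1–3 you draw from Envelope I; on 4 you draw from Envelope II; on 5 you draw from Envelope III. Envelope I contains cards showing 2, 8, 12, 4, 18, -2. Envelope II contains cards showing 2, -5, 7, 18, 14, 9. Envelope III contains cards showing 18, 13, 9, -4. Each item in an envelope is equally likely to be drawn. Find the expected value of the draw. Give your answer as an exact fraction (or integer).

E[X | Envelope I] = (2 + 8 + 12 + 4 + 18 − 2)/6 = 7
E[X | Envelope II] = (2 − 5 + 7 + 18 + 14 + 9)/6 = 15/2
E[X | Envelope III] = (18 + 13 + 9 − 4)/4 = 9
E[X] = (3/5)·7 + (1/5)·15/2 + (1/5)·9 = 15/2

15/2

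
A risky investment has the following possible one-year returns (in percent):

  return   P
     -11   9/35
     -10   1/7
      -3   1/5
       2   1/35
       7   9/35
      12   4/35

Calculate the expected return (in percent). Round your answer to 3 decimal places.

-1.629

E[X] = (9/35)·(-11) + (1/7)·(-10) + (1/5)·(-3) + (1/35)·2 + (9/35)·7 + (4/35)·12
     = -57/35 ≈ -1.629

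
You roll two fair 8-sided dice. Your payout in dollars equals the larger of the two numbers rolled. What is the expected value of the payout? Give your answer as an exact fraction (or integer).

93/16 dollars

Distribution of the larger of the two numbers rolled: 1 w.p. 1/64, 2 w.p. 3/64, 3 w.p. 5/64, 4 w.p. 7/64, 5 w.p. 9/64, 6 w.p. 11/64, …
E[payout] = (1/64)·1 + (3/64)·2 + (5/64)·3 + (7/64)·4 + (9/64)·5 + (11/64)·6 + (13/64)·7 + (15/64)·8 = 93/16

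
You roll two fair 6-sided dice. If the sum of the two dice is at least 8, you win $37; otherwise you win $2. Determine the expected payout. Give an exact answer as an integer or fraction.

E[payout] = (7/12)·2 + (5/12)·37 = 199/12

199/12 dollars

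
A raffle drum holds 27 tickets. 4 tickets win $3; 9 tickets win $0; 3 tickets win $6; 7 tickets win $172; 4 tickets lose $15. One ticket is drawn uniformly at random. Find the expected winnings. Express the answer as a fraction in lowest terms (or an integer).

1174/27 dollars

E[payout] = (4/27)·3 + (9/27)·0 + (3/27)·6 + (7/27)·172 + (4/27)·(-15) = 1174/27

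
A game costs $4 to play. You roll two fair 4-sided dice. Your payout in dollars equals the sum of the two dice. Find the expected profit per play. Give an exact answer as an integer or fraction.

Distribution of the sum of the two dice: 2 w.p. 1/16, 3 w.p. 1/8, 4 w.p. 3/16, 5 w.p. 1/4, 6 w.p. 3/16, 7 w.p. 1/8, …
E[payout] = (1/16)·2 + (1/8)·3 + (3/16)·4 + (1/4)·5 + (3/16)·6 + (1/8)·7 + (1/16)·8 = 5
Expected profit = 5 − 4 = 1

$1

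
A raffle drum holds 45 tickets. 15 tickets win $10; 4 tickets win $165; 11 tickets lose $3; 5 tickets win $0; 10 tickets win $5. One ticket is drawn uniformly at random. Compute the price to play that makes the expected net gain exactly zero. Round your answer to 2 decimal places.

$18.38

E[payout] = (15/45)·10 + (4/45)·165 + (11/45)·(-3) + (5/45)·0 + (10/45)·5 = 827/45
Fair fee = E[payout] = 827/45 ≈ $18.38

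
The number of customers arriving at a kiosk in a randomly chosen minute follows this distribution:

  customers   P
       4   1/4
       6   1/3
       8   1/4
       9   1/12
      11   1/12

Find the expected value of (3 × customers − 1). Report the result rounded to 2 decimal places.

19.00

E[3x-1] = (1/4)·11 + (1/3)·17 + (1/4)·23 + (1/12)·26 + (1/12)·32
     = 19 ≈ 19.00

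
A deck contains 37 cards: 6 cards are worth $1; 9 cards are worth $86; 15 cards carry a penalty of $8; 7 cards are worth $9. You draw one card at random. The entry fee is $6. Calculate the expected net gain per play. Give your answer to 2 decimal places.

E[payout] = (6/37)·1 + (9/37)·86 + (15/37)·(-8) + (7/37)·9 = 723/37
Expected profit = 723/37 − 6 = 501/37 ≈ $13.54

$13.54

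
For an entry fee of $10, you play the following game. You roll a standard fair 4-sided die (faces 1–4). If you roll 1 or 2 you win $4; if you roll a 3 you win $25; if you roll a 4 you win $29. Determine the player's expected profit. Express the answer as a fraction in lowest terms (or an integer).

E[payout] = (1/2)·4 + (1/4)·25 + (1/4)·29 = 31/2
Expected profit = 31/2 − 10 = 11/2

11/2 dollars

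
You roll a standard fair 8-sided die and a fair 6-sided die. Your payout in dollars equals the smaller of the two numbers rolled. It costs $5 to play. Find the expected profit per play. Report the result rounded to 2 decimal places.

-$2.23

Distribution of the smaller of the two numbers rolled: 1 w.p. 13/48, 2 w.p. 11/48, 3 w.p. 3/16, 4 w.p. 7/48, 5 w.p. 5/48, 6 w.p. 1/16
E[payout] = (13/48)·1 + (11/48)·2 + (3/16)·3 + (7/48)·4 + (5/48)·5 + (1/16)·6 = 133/48
Expected profit = 133/48 − 5 = -107/48 ≈ -$2.23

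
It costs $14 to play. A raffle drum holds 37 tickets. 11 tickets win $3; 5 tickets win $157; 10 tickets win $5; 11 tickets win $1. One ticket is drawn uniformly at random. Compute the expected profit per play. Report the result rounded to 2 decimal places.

E[payout] = (11/37)·3 + (5/37)·157 + (10/37)·5 + (11/37)·1 = 879/37
Expected profit = 879/37 − 14 = 361/37 ≈ $9.76

$9.76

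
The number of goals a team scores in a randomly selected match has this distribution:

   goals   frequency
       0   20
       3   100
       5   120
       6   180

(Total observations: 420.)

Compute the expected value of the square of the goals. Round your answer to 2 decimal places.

Total = 420, so P(goals=0) = 20/420, etc.
E[X²] = (1/21)·0 + (5/21)·9 + (2/7)·25 + (3/7)·36
     = 173/7 ≈ 24.71

24.71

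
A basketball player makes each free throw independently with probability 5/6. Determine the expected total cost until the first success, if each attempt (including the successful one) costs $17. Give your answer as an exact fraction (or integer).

E[#attempts] = 1/p = 6/5; E[cost] = 17·6/5 = 102/5.

102/5 dollars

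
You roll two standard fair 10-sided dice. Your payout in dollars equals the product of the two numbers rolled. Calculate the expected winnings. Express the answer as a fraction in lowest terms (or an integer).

Distribution of the product of the two numbers rolled: 1 w.p. 1/100, 2 w.p. 1/50, 3 w.p. 1/50, 4 w.p. 3/100, 5 w.p. 1/50, 6 w.p. 1/25, …
E[payout] = (1/100)·1 + (1/50)·2 + (1/50)·3 + (3/100)·4 + (1/50)·5 + (1/25)·6 + (1/50)·7 + (1/25)·8 + (3/100)·9 + (1/25)·10 + (1/25)·12 + (1/50)·14 + (1/50)·15 + (3/100)·16 + (1/25)·18 + (1/25)·20 + (1/50)·21 + (1/25)·24 + (1/100)·25 + (1/50)·27 + (1/50)·28 + (1/25)·30 + (1/50)·32 + (1/50)·35 + (3/100)·36 + (1/25)·40 + (1/50)·42 + (1/50)·45 + (1/50)·48 + (1/100)·49 + (1/50)·50 + (1/50)·54 + (1/50)·56 + (1/50)·60 + (1/50)·63 + (1/100)·64 + (1/50)·70 + (1/50)·72 + (1/50)·80 + (1/100)·81 + (1/50)·90 + (1/100)·100 = 121/4

121/4 dollars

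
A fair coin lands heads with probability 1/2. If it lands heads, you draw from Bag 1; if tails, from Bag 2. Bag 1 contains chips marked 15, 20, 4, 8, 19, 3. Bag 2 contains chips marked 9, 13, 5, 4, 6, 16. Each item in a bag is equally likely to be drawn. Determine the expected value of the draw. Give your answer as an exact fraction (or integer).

61/6

E[X | Bag 1] = (15 + 20 + 4 + 8 + 19 + 3)/6 = 23/2
E[X | Bag 2] = (9 + 13 + 5 + 4 + 6 + 16)/6 = 53/6
E[X] = (1/2)·23/2 + (1/2)·53/6 = 61/6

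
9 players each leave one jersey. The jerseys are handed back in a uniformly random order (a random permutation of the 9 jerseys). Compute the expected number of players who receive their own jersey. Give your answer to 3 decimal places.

1.000

Let Xᵢ = 1 if person i gets their own jersey. For each i, P(Xᵢ=1) = 1/9.
By linearity of expectation, E[X₁+…+X_9] = 9·(1/9) = 1.
≈ 1.000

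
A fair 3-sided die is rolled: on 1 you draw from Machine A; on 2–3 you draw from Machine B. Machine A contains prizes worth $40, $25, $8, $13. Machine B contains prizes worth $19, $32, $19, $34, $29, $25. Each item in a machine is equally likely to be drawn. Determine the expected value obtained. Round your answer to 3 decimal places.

$24.722

E[X | Machine A] = (40 + 25 + 8 + 13)/4 = 43/2
E[X | Machine B] = (19 + 32 + 19 + 34 + 29 + 25)/6 = 79/3
E[X] = (1/3)·43/2 + (2/3)·79/3 = 445/18 ≈ 24.722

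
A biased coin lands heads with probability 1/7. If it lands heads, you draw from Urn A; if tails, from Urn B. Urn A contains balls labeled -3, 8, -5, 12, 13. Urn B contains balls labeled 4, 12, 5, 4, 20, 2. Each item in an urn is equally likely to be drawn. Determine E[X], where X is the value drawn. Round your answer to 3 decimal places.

E[X | Urn A] = (-3 + 8 − 5 + 12 + 13)/5 = 5
E[X | Urn B] = (4 + 12 + 5 + 4 + 20 + 2)/6 = 47/6
E[X] = (1/7)·5 + (6/7)·47/6 = 52/7 ≈ 7.429

7.429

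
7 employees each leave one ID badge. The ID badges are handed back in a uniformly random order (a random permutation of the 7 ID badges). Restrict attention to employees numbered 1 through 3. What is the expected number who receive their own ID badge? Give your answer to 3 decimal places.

0.429

Let Xᵢ = 1 if person i gets their own ID badge. For each i, P(Xᵢ=1) = 1/7.
By linearity of expectation, E[X₁+…+X_3] = 3·(1/7) = 3/7.
≈ 0.429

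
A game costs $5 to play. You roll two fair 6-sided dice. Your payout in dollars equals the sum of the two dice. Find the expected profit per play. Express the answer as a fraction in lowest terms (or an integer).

Distribution of the sum of the two dice: 2 w.p. 1/36, 3 w.p. 1/18, 4 w.p. 1/12, 5 w.p. 1/9, 6 w.p. 5/36, 7 w.p. 1/6, …
E[payout] = (1/36)·2 + (1/18)·3 + (1/12)·4 + (1/9)·5 + (5/36)·6 + (1/6)·7 + (5/36)·8 + (1/9)·9 + (1/12)·10 + (1/18)·11 + (1/36)·12 = 7
Expected profit = 7 − 5 = 2

$2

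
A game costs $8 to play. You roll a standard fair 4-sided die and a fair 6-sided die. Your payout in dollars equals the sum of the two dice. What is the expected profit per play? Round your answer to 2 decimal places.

-$2.00

Distribution of the sum of the two dice: 2 w.p. 1/24, 3 w.p. 1/12, 4 w.p. 1/8, 5 w.p. 1/6, 6 w.p. 1/6, 7 w.p. 1/6, …
E[payout] = (1/24)·2 + (1/12)·3 + (1/8)·4 + (1/6)·5 + (1/6)·6 + (1/6)·7 + (1/8)·8 + (1/12)·9 + (1/24)·10 = 6
Expected profit = 6 − 8 = -2 ≈ -$2.00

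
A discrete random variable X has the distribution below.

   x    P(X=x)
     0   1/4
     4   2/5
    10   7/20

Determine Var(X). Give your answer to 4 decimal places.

15.3900

E[X] = (1/4)·0 + (2/5)·4 + (7/20)·10 = 51/10
E[X²] = (1/4)·0 + (2/5)·16 + (7/20)·100 = 207/5
Var(X) = 207/5 − (51/10)² = 1539/100 ≈ 15.3900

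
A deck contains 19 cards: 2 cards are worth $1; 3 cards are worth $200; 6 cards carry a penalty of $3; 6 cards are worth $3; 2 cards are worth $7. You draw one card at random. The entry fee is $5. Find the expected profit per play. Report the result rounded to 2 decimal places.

E[payout] = (2/19)·1 + (3/19)·200 + (6/19)·(-3) + (6/19)·3 + (2/19)·7 = 616/19
Expected profit = 616/19 − 5 = 521/19 ≈ $27.42

$27.42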